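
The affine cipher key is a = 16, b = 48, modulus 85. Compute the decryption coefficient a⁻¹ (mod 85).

16

gcd(85, 16) by repeated division:
85 = 5×16 + 5
16 = 3×5 + 1
5 = 5×1 + 0
Since gcd(16, 85) = 1, back-substitute to write 1 as a combination:
1 = 16 − 3·5
1 = −3·85 + 16·16
So 16·16 ≡ 1 (mod 85).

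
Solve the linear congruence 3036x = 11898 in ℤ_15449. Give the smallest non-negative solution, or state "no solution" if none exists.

First find gcd(3036, 15449):
15449 = 5×3036 + 269
3036 = 11×269 + 77
269 = 3×77 + 38
77 = 2×38 + 1
38 = 38×1 + 0
gcd = 1, so a unique solution mod 15449 exists.
Back-substitute for the Bézout coefficients:
1 = 77 − 2·38
1 = −2·269 + 7·77
1 = 7·3036 − 79·269
1 = −79·15449 + 402·3036
So 3036·(402) ≡ 1 (mod 15449), giving 3036⁻¹ ≡ 402.
x ≡ 3036⁻¹·11898 ≡ 402·11898 ≡ 9255 (mod 15449).

9255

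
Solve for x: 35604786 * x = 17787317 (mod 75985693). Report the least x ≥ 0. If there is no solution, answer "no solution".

gcd(35604786, 75985693):
75985693 = 2×35604786 + 4776121
35604786 = 7×4776121 + 2171939
4776121 = 2×2171939 + 432243
2171939 = 5×432243 + 10724
432243 = 40×10724 + 3283
10724 = 3×3283 + 875
3283 = 3×875 + 658
875 = 1×658 + 217
658 = 3×217 + 7
217 = 31×7 + 0
gcd = 7, but 7 ∤ 17787317, so the congruence has no solution.

no solution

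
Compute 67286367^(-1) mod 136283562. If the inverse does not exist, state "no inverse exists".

no inverse exists

Compute gcd(67286367, 136283562):
136283562 = 2×67286367 + 1710828
67286367 = 39×1710828 + 564075
1710828 = 3×564075 + 18603
564075 = 30×18603 + 5985
18603 = 3×5985 + 648
5985 = 9×648 + 153
648 = 4×153 + 36
153 = 4×36 + 9
36 = 4×9 + 0
The gcd is 9, not 1, hence no inverse exists.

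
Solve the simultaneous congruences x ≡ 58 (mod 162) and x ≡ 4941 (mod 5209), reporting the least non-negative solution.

Write x = 58 + 162·k. Then 162·k ≡ 4941 − 58 ≡ 4883 (mod 5209).
Need 162⁻¹ mod 5209. Extended Euclid on (5209, 162):
5209 = 32×162 + 25
162 = 6×25 + 12
25 = 2×12 + 1
12 = 12×1 + 0
Back-substitute:
1 = 25 − 2·12
1 = −2·162 + 13·25
1 = 13·5209 − 418·162
162⁻¹ ≡ 4791 (mod 5209), so k ≡ 4791·4883 ≡ 834 (mod 5209).
x = 58 + 162·834 = 135166.

135166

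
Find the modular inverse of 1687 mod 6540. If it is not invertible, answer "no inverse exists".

283

Apply the Euclidean algorithm to 6540 and 1687:
6540 = 3×1687 + 1479
1687 = 1×1479 + 208
1479 = 7×208 + 23
208 = 9×23 + 1
23 = 23×1 + 0
The gcd is 1. Working backward:
1 = 208 − 9·23
1 = −9·1479 + 64·208
1 = 64·1687 − 73·1479
1 = −73·6540 + 283·1687
So 1687·283 ≡ 1 (mod 6540).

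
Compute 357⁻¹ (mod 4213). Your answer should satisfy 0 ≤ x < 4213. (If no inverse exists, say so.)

2077

Apply the Euclidean algorithm to 4213 and 357:
4213 = 11×357 + 286
357 = 1×286 + 71
286 = 4×71 + 2
71 = 35×2 + 1
2 = 2×1 + 0
gcd = 1, so the inverse exists. Back-substitute:
1 = 71 − 35·2
1 = −35·286 + 141·71
1 = 141·357 − 176·286
1 = −176·4213 + 2077·357
So 357·2077 ≡ 1 (mod 4213).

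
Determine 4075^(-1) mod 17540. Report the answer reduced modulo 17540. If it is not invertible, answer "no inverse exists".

no inverse exists

Euclidean algorithm on 17540, 4075:
17540 = 4*4075 + 1240
4075 = 3*1240 + 355
1240 = 3*355 + 175
355 = 2*175 + 5
175 = 35*5 + 0
gcd(4075, 17540) = 5 ≠ 1, so 4075 has no multiplicative inverse modulo 17540.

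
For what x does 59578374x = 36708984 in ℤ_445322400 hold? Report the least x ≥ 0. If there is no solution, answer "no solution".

35998916

First find gcd(59578374, 445322400):
445322400 = 7×59578374 + 28273782
59578374 = 2×28273782 + 3030810
28273782 = 9×3030810 + 996492
3030810 = 3×996492 + 41334
996492 = 24×41334 + 4476
41334 = 9×4476 + 1050
4476 = 4×1050 + 276
1050 = 3×276 + 222
276 = 1×222 + 54
222 = 4×54 + 6
54 = 9×6 + 0
gcd = 6 and 6 | 36708984, so solutions exist. Divide through by 6: 9929729x ≡ 6118164 (mod 74220400).
Now find 9929729⁻¹ mod 74220400:
74220400 = 7*9929729 + 4712297
9929729 = 2*4712297 + 505135
4712297 = 9*505135 + 166082
505135 = 3*166082 + 6889
166082 = 24*6889 + 746
6889 = 9*746 + 175
746 = 4*175 + 46
175 = 3*46 + 37
46 = 1*37 + 9
37 = 4*9 + 1
9 = 9*1 + 0
Back-substitute:
1 = 37 − 4·9
1 = −4·46 + 5·37
1 = 5·175 − 19·46
1 = −19·746 + 81·175
1 = 81·6889 − 748·746
1 = −748·166082 + 18033·6889
1 = 18033·505135 − 54847·166082
1 = −54847·4712297 + 511656·505135
1 = 511656·9929729 − 1078159·4712297
1 = −1078159·74220400 + 8058769·9929729
So 9929729⁻¹ ≡ 8058769 (mod 74220400).
Then x ≡ 8058769·6118164 ≡ 35998916 (mod 74220400); the smallest non-negative solution is x = 35998916.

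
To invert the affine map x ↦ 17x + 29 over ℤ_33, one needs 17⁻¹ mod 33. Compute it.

2

gcd(33, 17) by repeated division:
33 = 1×17 + 16
17 = 1×16 + 1
16 = 16×1 + 0
Since gcd(17, 33) = 1, back-substitute to write 1 as a combination:
1 = 17 − 16
1 = −33 + 2·17
So 17·2 ≡ 1 (mod 33).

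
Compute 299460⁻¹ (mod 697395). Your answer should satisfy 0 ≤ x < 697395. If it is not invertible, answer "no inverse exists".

Euclidean algorithm on 697395, 299460:
697395 = 2·299460 + 98475
299460 = 3·98475 + 4035
98475 = 24·4035 + 1635
4035 = 2·1635 + 765
1635 = 2·765 + 105
765 = 7·105 + 30
105 = 3·30 + 15
30 = 2·15 + 0
The gcd is 15, not 1, hence no inverse exists.

no inverse exists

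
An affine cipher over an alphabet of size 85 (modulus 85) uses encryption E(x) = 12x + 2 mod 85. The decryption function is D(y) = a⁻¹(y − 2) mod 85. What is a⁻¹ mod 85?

gcd(85, 12) by repeated division:
85 = 7*12 + 1
12 = 12*1 + 0
The gcd is 1. Working backward:
1 = 85 − 7·12
So 12·(-7) ≡ 1 (mod 85), and -7 ≡ 78 (mod 85).

78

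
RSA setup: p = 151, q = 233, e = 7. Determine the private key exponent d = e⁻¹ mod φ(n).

9943

φ(n) = (p−1)(q−1) = 150·232 = 34800.
Need d with 7·d ≡ 1 (mod 34800). Apply the extended Euclidean algorithm:
34800 = 4971×7 + 3
7 = 2×3 + 1
3 = 3×1 + 0
Back-substitute:
1 = 7 − 2·3
1 = −2·34800 + 9943·7
So 7·9943 ≡ 1 (mod 34800), hence d = 9943.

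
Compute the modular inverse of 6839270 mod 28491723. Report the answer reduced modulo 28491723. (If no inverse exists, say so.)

Run Euclid on (28491723, 6839270):
28491723 = 4*6839270 + 1134643
6839270 = 6*1134643 + 31412
1134643 = 36*31412 + 3811
31412 = 8*3811 + 924
3811 = 4*924 + 115
924 = 8*115 + 4
115 = 28*4 + 3
4 = 1*3 + 1
3 = 3*1 + 0
Since gcd(6839270, 28491723) = 1, back-substitute to write 1 as a combination:
1 = 4 − 3
1 = −115 + 29·4
1 = 29·924 − 233·115
1 = −233·3811 + 961·924
1 = 961·31412 − 7921·3811
1 = −7921·1134643 + 286117·31412
1 = 286117·6839270 − 1724623·1134643
1 = −1724623·28491723 + 7184609·6839270
So 6839270·7184609 ≡ 1 (mod 28491723).

7184609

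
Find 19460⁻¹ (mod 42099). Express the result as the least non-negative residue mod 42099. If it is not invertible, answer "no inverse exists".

13415

Extended Euclidean algorithm:
42099 = 2×19460 + 3179
19460 = 6×3179 + 386
3179 = 8×386 + 91
386 = 4×91 + 22
91 = 4×22 + 3
22 = 7×3 + 1
3 = 3×1 + 0
gcd = 1, so the inverse exists. Back-substitute:
1 = 22 − 7·3
1 = −7·91 + 29·22
1 = 29·386 − 123·91
1 = −123·3179 + 1013·386
1 = 1013·19460 − 6201·3179
1 = −6201·42099 + 13415·19460
So 19460·13415 ≡ 1 (mod 42099).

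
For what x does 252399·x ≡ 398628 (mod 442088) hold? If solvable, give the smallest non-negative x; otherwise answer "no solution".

15508

First find gcd(252399, 442088):
442088 = 1×252399 + 189689
252399 = 1×189689 + 62710
189689 = 3×62710 + 1559
62710 = 40×1559 + 350
1559 = 4×350 + 159
350 = 2×159 + 32
159 = 4×32 + 31
32 = 1×31 + 1
31 = 31×1 + 0
gcd = 1, so a unique solution mod 442088 exists.
Back-substitute for the Bézout coefficients:
1 = 32 − 31
1 = −159 + 5·32
1 = 5·350 − 11·159
1 = −11·1559 + 49·350
1 = 49·62710 − 1971·1559
1 = −1971·189689 + 5962·62710
1 = 5962·252399 − 7933·189689
1 = −7933·442088 + 13895·252399
So 252399·(13895) ≡ 1 (mod 442088), giving 252399⁻¹ ≡ 13895.
x ≡ 252399⁻¹·398628 ≡ 13895·398628 ≡ 15508 (mod 442088).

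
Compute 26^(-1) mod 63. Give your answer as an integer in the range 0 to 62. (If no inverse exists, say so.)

17

Extended Euclidean algorithm:
63 = 2·26 + 11
26 = 2·11 + 4
11 = 2·4 + 3
4 = 1·3 + 1
3 = 3·1 + 0
gcd = 1, so the inverse exists. Back-substitute:
1 = 4 − 3
1 = −11 + 3·4
1 = 3·26 − 7·11
1 = −7·63 + 17·26
So 26·17 ≡ 1 (mod 63).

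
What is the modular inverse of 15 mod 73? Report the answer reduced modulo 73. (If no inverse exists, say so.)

39

gcd(73, 15) by repeated division:
73 = 4·15 + 13
15 = 1·13 + 2
13 = 6·2 + 1
2 = 2·1 + 0
Since gcd(15, 73) = 1, back-substitute to write 1 as a combination:
1 = 13 − 6·2
1 = −6·15 + 7·13
1 = 7·73 − 34·15
Hence 15⁻¹ ≡ -34 ≡ 39 (mod 73).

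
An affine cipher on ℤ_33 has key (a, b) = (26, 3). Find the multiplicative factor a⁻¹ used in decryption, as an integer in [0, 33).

Run Euclid on (33, 26):
33 = 1×26 + 7
26 = 3×7 + 5
7 = 1×5 + 2
5 = 2×2 + 1
2 = 2×1 + 0
gcd = 1, so the inverse exists. Back-substitute:
1 = 5 − 2·2
1 = −2·7 + 3·5
1 = 3·26 − 11·7
1 = −11·33 + 14·26
So 26·14 ≡ 1 (mod 33).

14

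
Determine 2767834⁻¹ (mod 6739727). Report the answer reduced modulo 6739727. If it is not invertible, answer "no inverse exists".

3418559

Run Euclid on (6739727, 2767834):
6739727 = 2*2767834 + 1204059
2767834 = 2*1204059 + 359716
1204059 = 3*359716 + 124911
359716 = 2*124911 + 109894
124911 = 1*109894 + 15017
109894 = 7*15017 + 4775
15017 = 3*4775 + 692
4775 = 6*692 + 623
692 = 1*623 + 69
623 = 9*69 + 2
69 = 34*2 + 1
2 = 2*1 + 0
gcd = 1, so the inverse exists. Back-substitute:
1 = 69 − 34·2
1 = −34·623 + 307·69
1 = 307·692 − 341·623
1 = −341·4775 + 2353·692
1 = 2353·15017 − 7400·4775
1 = −7400·109894 + 54153·15017
1 = 54153·124911 − 61553·109894
1 = −61553·359716 + 177259·124911
1 = 177259·1204059 − 593330·359716
1 = −593330·2767834 + 1363919·1204059
1 = 1363919·6739727 − 3321168·2767834
Hence 2767834⁻¹ ≡ -3321168 ≡ 3418559 (mod 6739727).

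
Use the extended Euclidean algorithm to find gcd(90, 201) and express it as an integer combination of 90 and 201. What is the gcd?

Euclidean algorithm:
201 = 2*90 + 21
90 = 4*21 + 6
21 = 3*6 + 3
6 = 2*3 + 0
gcd(90, 201) = 3.
Working backward:
3 = 21 − 3·6
3 = −3·90 + 13·21
3 = 13·201 − 29·90
So 3 = (13)·201 + (-29)·90.

3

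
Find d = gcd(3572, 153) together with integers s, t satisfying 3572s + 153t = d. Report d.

Euclidean algorithm:
3572 = 23×153 + 53
153 = 2×53 + 47
53 = 1×47 + 6
47 = 7×6 + 5
6 = 1×5 + 1
5 = 5×1 + 0
gcd(3572, 153) = 1.
Working backward:
1 = 6 − 5
1 = −47 + 8·6
1 = 8·53 − 9·47
1 = −9·153 + 26·53
1 = 26·3572 − 607·153
So 1 = (26)·3572 + (-607)·153.

1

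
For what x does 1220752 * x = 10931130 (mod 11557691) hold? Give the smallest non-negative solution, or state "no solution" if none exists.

3060134

First find gcd(1220752, 11557691):
11557691 = 9*1220752 + 570923
1220752 = 2*570923 + 78906
570923 = 7*78906 + 18581
78906 = 4*18581 + 4582
18581 = 4*4582 + 253
4582 = 18*253 + 28
253 = 9*28 + 1
28 = 28*1 + 0
gcd = 1, so a unique solution mod 11557691 exists.
Back-substitute for the Bézout coefficients:
1 = 253 − 9·28
1 = −9·4582 + 163·253
1 = 163·18581 − 661·4582
1 = −661·78906 + 2807·18581
1 = 2807·570923 − 20310·78906
1 = −20310·1220752 + 43427·570923
1 = 43427·11557691 − 411153·1220752
So 1220752·(-411153) ≡ 1 (mod 11557691), giving 1220752⁻¹ ≡ 11146538.
x ≡ 1220752⁻¹·10931130 ≡ 11146538·10931130 ≡ 3060134 (mod 11557691).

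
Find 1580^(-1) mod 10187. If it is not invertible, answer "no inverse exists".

gcd(10187, 1580) by repeated division:
10187 = 6*1580 + 707
1580 = 2*707 + 166
707 = 4*166 + 43
166 = 3*43 + 37
43 = 1*37 + 6
37 = 6*6 + 1
6 = 6*1 + 0
gcd = 1, so the inverse exists. Back-substitute:
1 = 37 − 6·6
1 = −6·43 + 7·37
1 = 7·166 − 27·43
1 = −27·707 + 115·166
1 = 115·1580 − 257·707
1 = −257·10187 + 1657·1580
So 1580·1657 ≡ 1 (mod 10187).

1657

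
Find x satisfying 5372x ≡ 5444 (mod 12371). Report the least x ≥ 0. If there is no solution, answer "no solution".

9148

First find gcd(5372, 12371):
12371 = 2×5372 + 1627
5372 = 3×1627 + 491
1627 = 3×491 + 154
491 = 3×154 + 29
154 = 5×29 + 9
29 = 3×9 + 2
9 = 4×2 + 1
2 = 2×1 + 0
gcd = 1, so a unique solution mod 12371 exists.
Back-substitute for the Bézout coefficients:
1 = 9 − 4·2
1 = −4·29 + 13·9
1 = 13·154 − 69·29
1 = −69·491 + 220·154
1 = 220·1627 − 729·491
1 = −729·5372 + 2407·1627
1 = 2407·12371 − 5543·5372
So 5372·(-5543) ≡ 1 (mod 12371), giving 5372⁻¹ ≡ 6828.
x ≡ 5372⁻¹·5444 ≡ 6828·5444 ≡ 9148 (mod 12371).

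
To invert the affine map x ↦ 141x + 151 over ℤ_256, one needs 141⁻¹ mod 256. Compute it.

Apply the Euclidean algorithm to 256 and 141:
256 = 1·141 + 115
141 = 1·115 + 26
115 = 4·26 + 11
26 = 2·11 + 4
11 = 2·4 + 3
4 = 1·3 + 1
3 = 3·1 + 0
Since gcd(141, 256) = 1, back-substitute to write 1 as a combination:
1 = 4 − 3
1 = −11 + 3·4
1 = 3·26 − 7·11
1 = −7·115 + 31·26
1 = 31·141 − 38·115
1 = −38·256 + 69·141
So 141·69 ≡ 1 (mod 256).

69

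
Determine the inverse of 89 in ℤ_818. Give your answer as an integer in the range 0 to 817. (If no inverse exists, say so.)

625

Run Euclid on (818, 89):
818 = 9·89 + 17
89 = 5·17 + 4
17 = 4·4 + 1
4 = 4·1 + 0
The gcd is 1. Working backward:
1 = 17 − 4·4
1 = −4·89 + 21·17
1 = 21·818 − 193·89
So 89·(-193) ≡ 1 (mod 818), and -193 ≡ 625 (mod 818).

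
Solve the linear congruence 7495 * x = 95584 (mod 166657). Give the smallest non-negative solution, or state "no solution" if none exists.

First find gcd(7495, 166657):
166657 = 22·7495 + 1767
7495 = 4·1767 + 427
1767 = 4·427 + 59
427 = 7·59 + 14
59 = 4·14 + 3
14 = 4·3 + 2
3 = 1·2 + 1
2 = 2·1 + 0
gcd = 1, so a unique solution mod 166657 exists.
Back-substitute for the Bézout coefficients:
1 = 3 − 2
1 = −14 + 5·3
1 = 5·59 − 21·14
1 = −21·427 + 152·59
1 = 152·1767 − 629·427
1 = −629·7495 + 2668·1767
1 = 2668·166657 − 59325·7495
So 7495·(-59325) ≡ 1 (mod 166657), giving 7495⁻¹ ≡ 107332.
x ≡ 7495⁻¹·95584 ≡ 107332·95584 ≡ 150282 (mod 166657).

150282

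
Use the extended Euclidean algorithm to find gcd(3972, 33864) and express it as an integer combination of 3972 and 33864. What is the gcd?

Apply Euclid's algorithm to 33864 and 3972:
33864 = 8*3972 + 2088
3972 = 1*2088 + 1884
2088 = 1*1884 + 204
1884 = 9*204 + 48
204 = 4*48 + 12
48 = 4*12 + 0
gcd(3972, 33864) = 12.
Back-substituting:
12 = 204 − 4·48
12 = −4·1884 + 37·204
12 = 37·2088 − 41·1884
12 = −41·3972 + 78·2088
12 = 78·33864 − 665·3972
So 12 = (78)·33864 + (-665)·3972.

12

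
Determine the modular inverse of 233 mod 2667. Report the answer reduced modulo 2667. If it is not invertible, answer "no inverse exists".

Extended Euclidean algorithm:
2667 = 11·233 + 104
233 = 2·104 + 25
104 = 4·25 + 4
25 = 6·4 + 1
4 = 4·1 + 0
Since gcd(233, 2667) = 1, back-substitute to write 1 as a combination:
1 = 25 − 6·4
1 = −6·104 + 25·25
1 = 25·233 − 56·104
1 = −56·2667 + 641·233
So 233·641 ≡ 1 (mod 2667).

641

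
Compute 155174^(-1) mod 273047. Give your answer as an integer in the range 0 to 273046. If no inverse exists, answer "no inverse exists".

Apply the Euclidean algorithm to 273047 and 155174:
273047 = 1*155174 + 117873
155174 = 1*117873 + 37301
117873 = 3*37301 + 5970
37301 = 6*5970 + 1481
5970 = 4*1481 + 46
1481 = 32*46 + 9
46 = 5*9 + 1
9 = 9*1 + 0
The gcd is 1. Working backward:
1 = 46 − 5·9
1 = −5·1481 + 161·46
1 = 161·5970 − 649·1481
1 = −649·37301 + 4055·5970
1 = 4055·117873 − 12814·37301
1 = −12814·155174 + 16869·117873
1 = 16869·273047 − 29683·155174
Hence 155174⁻¹ ≡ -29683 ≡ 243364 (mod 273047).

243364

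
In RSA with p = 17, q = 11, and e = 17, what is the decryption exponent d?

113

φ(n) = (p−1)(q−1) = 16·10 = 160.
Need d with 17·d ≡ 1 (mod 160). Apply the extended Euclidean algorithm:
160 = 9×17 + 7
17 = 2×7 + 3
7 = 2×3 + 1
3 = 3×1 + 0
Back-substitute:
1 = 7 − 2·3
1 = −2·17 + 5·7
1 = 5·160 − 47·17
So 17·(-47) ≡ 1 (mod 160), hence d ≡ -47 ≡ 113 (mod 160).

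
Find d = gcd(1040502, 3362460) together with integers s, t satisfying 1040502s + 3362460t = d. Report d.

Repeated division:
3362460 = 3*1040502 + 240954
1040502 = 4*240954 + 76686
240954 = 3*76686 + 10896
76686 = 7*10896 + 414
10896 = 26*414 + 132
414 = 3*132 + 18
132 = 7*18 + 6
18 = 3*6 + 0
gcd(1040502, 3362460) = 6.
Express as a combination:
6 = 132 − 7·18
6 = −7·414 + 22·132
6 = 22·10896 − 579·414
6 = −579·76686 + 4075·10896
6 = 4075·240954 − 12804·76686
6 = −12804·1040502 + 55291·240954
6 = 55291·3362460 − 178677·1040502
So 6 = (55291)·3362460 + (-178677)·1040502.

6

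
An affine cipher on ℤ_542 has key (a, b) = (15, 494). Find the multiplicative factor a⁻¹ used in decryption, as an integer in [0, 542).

253

Apply the Euclidean algorithm to 542 and 15:
542 = 36·15 + 2
15 = 7·2 + 1
2 = 2·1 + 0
Since gcd(15, 542) = 1, back-substitute to write 1 as a combination:
1 = 15 − 7·2
1 = −7·542 + 253·15
So 15·253 ≡ 1 (mod 542).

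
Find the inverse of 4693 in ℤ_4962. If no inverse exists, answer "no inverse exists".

Extended Euclidean algorithm:
4962 = 1*4693 + 269
4693 = 17*269 + 120
269 = 2*120 + 29
120 = 4*29 + 4
29 = 7*4 + 1
4 = 4*1 + 0
The gcd is 1. Working backward:
1 = 29 − 7·4
1 = −7·120 + 29·29
1 = 29·269 − 65·120
1 = −65·4693 + 1134·269
1 = 1134·4962 − 1199·4693
Thus 4693·(-1199) ≡ 1 (mod 4962); reducing, -1199 mod 4962 = 3763.

3763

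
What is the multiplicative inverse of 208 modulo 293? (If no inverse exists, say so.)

Extended Euclidean algorithm:
293 = 1*208 + 85
208 = 2*85 + 38
85 = 2*38 + 9
38 = 4*9 + 2
9 = 4*2 + 1
2 = 2*1 + 0
gcd = 1, so the inverse exists. Back-substitute:
1 = 9 − 4·2
1 = −4·38 + 17·9
1 = 17·85 − 38·38
1 = −38·208 + 93·85
1 = 93·293 − 131·208
So 208·(-131) ≡ 1 (mod 293), and -131 ≡ 162 (mod 293).

162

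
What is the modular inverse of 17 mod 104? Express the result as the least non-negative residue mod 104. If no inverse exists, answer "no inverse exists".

49

gcd(104, 17) by repeated division:
104 = 6×17 + 2
17 = 8×2 + 1
2 = 2×1 + 0
The gcd is 1. Working backward:
1 = 17 − 8·2
1 = −8·104 + 49·17
So 17·49 ≡ 1 (mod 104).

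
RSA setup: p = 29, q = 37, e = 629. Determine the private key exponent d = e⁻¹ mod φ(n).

φ(n) = (p−1)(q−1) = 28·36 = 1008.
Need d with 629·d ≡ 1 (mod 1008). Apply the extended Euclidean algorithm:
1008 = 1*629 + 379
629 = 1*379 + 250
379 = 1*250 + 129
250 = 1*129 + 121
129 = 1*121 + 8
121 = 15*8 + 1
8 = 8*1 + 0
Back-substitute:
1 = 121 − 15·8
1 = −15·129 + 16·121
1 = 16·250 − 31·129
1 = −31·379 + 47·250
1 = 47·629 − 78·379
1 = −78·1008 + 125·629
So 629·125 ≡ 1 (mod 1008), hence d = 125.

125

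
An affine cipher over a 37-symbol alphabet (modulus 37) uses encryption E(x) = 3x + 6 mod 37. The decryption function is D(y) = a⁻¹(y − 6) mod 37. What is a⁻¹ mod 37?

Run Euclid on (37, 3):
37 = 12×3 + 1
3 = 3×1 + 0
Since gcd(3, 37) = 1, back-substitute to write 1 as a combination:
1 = 37 − 12·3
Hence 3⁻¹ ≡ -12 ≡ 25 (mod 37).

25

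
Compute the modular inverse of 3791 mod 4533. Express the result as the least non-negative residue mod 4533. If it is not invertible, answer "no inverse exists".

3134

Apply the Euclidean algorithm to 4533 and 3791:
4533 = 1×3791 + 742
3791 = 5×742 + 81
742 = 9×81 + 13
81 = 6×13 + 3
13 = 4×3 + 1
3 = 3×1 + 0
The gcd is 1. Working backward:
1 = 13 − 4·3
1 = −4·81 + 25·13
1 = 25·742 − 229·81
1 = −229·3791 + 1170·742
1 = 1170·4533 − 1399·3791
So 3791·(-1399) ≡ 1 (mod 4533), and -1399 ≡ 3134 (mod 4533).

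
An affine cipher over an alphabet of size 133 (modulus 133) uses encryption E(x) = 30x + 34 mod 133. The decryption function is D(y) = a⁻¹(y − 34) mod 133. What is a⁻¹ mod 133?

gcd(133, 30) by repeated division:
133 = 4×30 + 13
30 = 2×13 + 4
13 = 3×4 + 1
4 = 4×1 + 0
gcd = 1, so the inverse exists. Back-substitute:
1 = 13 − 3·4
1 = −3·30 + 7·13
1 = 7·133 − 31·30
Thus 30·(-31) ≡ 1 (mod 133); reducing, -31 mod 133 = 102.

102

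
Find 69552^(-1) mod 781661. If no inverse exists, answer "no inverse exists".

Run Euclid on (781661, 69552):
781661 = 11*69552 + 16589
69552 = 4*16589 + 3196
16589 = 5*3196 + 609
3196 = 5*609 + 151
609 = 4*151 + 5
151 = 30*5 + 1
5 = 5*1 + 0
The gcd is 1. Working backward:
1 = 151 − 30·5
1 = −30·609 + 121·151
1 = 121·3196 − 635·609
1 = −635·16589 + 3296·3196
1 = 3296·69552 − 13819·16589
1 = −13819·781661 + 155305·69552
So 69552·155305 ≡ 1 (mod 781661).

155305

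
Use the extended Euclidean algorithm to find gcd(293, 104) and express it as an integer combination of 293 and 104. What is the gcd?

1

Euclidean algorithm:
293 = 2·104 + 85
104 = 1·85 + 19
85 = 4·19 + 9
19 = 2·9 + 1
9 = 9·1 + 0
gcd(293, 104) = 1.
Working backward:
1 = 19 − 2·9
1 = −2·85 + 9·19
1 = 9·104 − 11·85
1 = −11·293 + 31·104
So 1 = (-11)·293 + (31)·104.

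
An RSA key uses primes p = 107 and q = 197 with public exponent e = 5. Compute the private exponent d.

φ(n) = (p−1)(q−1) = 106·196 = 20776.
Need d with 5·d ≡ 1 (mod 20776). Apply the extended Euclidean algorithm:
20776 = 4155·5 + 1
5 = 5·1 + 0
Back-substitute:
1 = 20776 − 4155·5
So 5·(-4155) ≡ 1 (mod 20776), hence d ≡ -4155 ≡ 16621 (mod 20776).

16621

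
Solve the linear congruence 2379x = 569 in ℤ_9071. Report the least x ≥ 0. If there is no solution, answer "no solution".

First find gcd(2379, 9071):
9071 = 3·2379 + 1934
2379 = 1·1934 + 445
1934 = 4·445 + 154
445 = 2·154 + 137
154 = 1·137 + 17
137 = 8·17 + 1
17 = 17·1 + 0
gcd = 1, so a unique solution mod 9071 exists.
Back-substitute for the Bézout coefficients:
1 = 137 − 8·17
1 = −8·154 + 9·137
1 = 9·445 − 26·154
1 = −26·1934 + 113·445
1 = 113·2379 − 139·1934
1 = −139·9071 + 530·2379
So 2379·(530) ≡ 1 (mod 9071), giving 2379⁻¹ ≡ 530.
x ≡ 2379⁻¹·569 ≡ 530·569 ≡ 2227 (mod 9071).

2227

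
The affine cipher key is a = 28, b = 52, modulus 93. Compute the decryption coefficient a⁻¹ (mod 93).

Apply the Euclidean algorithm to 93 and 28:
93 = 3·28 + 9
28 = 3·9 + 1
9 = 9·1 + 0
The gcd is 1. Working backward:
1 = 28 − 3·9
1 = −3·93 + 10·28
So 28·10 ≡ 1 (mod 93).

10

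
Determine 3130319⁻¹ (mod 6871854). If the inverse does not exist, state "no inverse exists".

298241

Extended Euclidean algorithm:
6871854 = 2×3130319 + 611216
3130319 = 5×611216 + 74239
611216 = 8×74239 + 17304
74239 = 4×17304 + 5023
17304 = 3×5023 + 2235
5023 = 2×2235 + 553
2235 = 4×553 + 23
553 = 24×23 + 1
23 = 23×1 + 0
The gcd is 1. Working backward:
1 = 553 − 24·23
1 = −24·2235 + 97·553
1 = 97·5023 − 218·2235
1 = −218·17304 + 751·5023
1 = 751·74239 − 3222·17304
1 = −3222·611216 + 26527·74239
1 = 26527·3130319 − 135857·611216
1 = −135857·6871854 + 298241·3130319
So 3130319·298241 ≡ 1 (mod 6871854).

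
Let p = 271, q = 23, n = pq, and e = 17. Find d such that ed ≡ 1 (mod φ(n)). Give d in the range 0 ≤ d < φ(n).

φ(n) = (p−1)(q−1) = 270·22 = 5940.
Need d with 17·d ≡ 1 (mod 5940). Apply the extended Euclidean algorithm:
5940 = 349·17 + 7
17 = 2·7 + 3
7 = 2·3 + 1
3 = 3·1 + 0
Back-substitute:
1 = 7 − 2·3
1 = −2·17 + 5·7
1 = 5·5940 − 1747·17
So 17·(-1747) ≡ 1 (mod 5940), hence d ≡ -1747 ≡ 4193 (mod 5940).

4193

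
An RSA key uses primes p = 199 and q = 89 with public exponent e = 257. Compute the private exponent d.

11729

φ(n) = (p−1)(q−1) = 198·88 = 17424.
Need d with 257·d ≡ 1 (mod 17424). Apply the extended Euclidean algorithm:
17424 = 67*257 + 205
257 = 1*205 + 52
205 = 3*52 + 49
52 = 1*49 + 3
49 = 16*3 + 1
3 = 3*1 + 0
Back-substitute:
1 = 49 − 16·3
1 = −16·52 + 17·49
1 = 17·205 − 67·52
1 = −67·257 + 84·205
1 = 84·17424 − 5695·257
So 257·(-5695) ≡ 1 (mod 17424), hence d ≡ -5695 ≡ 11729 (mod 17424).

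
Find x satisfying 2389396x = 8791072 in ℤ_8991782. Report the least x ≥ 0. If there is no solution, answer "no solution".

2974221

First find gcd(2389396, 8991782):
8991782 = 3·2389396 + 1823594
2389396 = 1·1823594 + 565802
1823594 = 3·565802 + 126188
565802 = 4·126188 + 61050
126188 = 2·61050 + 4088
61050 = 14·4088 + 3818
4088 = 1·3818 + 270
3818 = 14·270 + 38
270 = 7·38 + 4
38 = 9·4 + 2
4 = 2·2 + 0
gcd = 2 and 2 | 8791072, so solutions exist. Divide through by 2: 1194698x ≡ 4395536 (mod 4495891).
Now find 1194698⁻¹ mod 4495891:
4495891 = 3*1194698 + 911797
1194698 = 1*911797 + 282901
911797 = 3*282901 + 63094
282901 = 4*63094 + 30525
63094 = 2*30525 + 2044
30525 = 14*2044 + 1909
2044 = 1*1909 + 135
1909 = 14*135 + 19
135 = 7*19 + 2
19 = 9*2 + 1
2 = 2*1 + 0
Back-substitute:
1 = 19 − 9·2
1 = −9·135 + 64·19
1 = 64·1909 − 905·135
1 = −905·2044 + 969·1909
1 = 969·30525 − 14471·2044
1 = −14471·63094 + 29911·30525
1 = 29911·282901 − 134115·63094
1 = −134115·911797 + 432256·282901
1 = 432256·1194698 − 566371·911797
1 = −566371·4495891 + 2131369·1194698
So 1194698⁻¹ ≡ 2131369 (mod 4495891).
Then x ≡ 2131369·4395536 ≡ 2974221 (mod 4495891); the smallest non-negative solution is x = 2974221.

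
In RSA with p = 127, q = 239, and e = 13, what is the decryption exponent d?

20761

φ(n) = (p−1)(q−1) = 126·238 = 29988.
Need d with 13·d ≡ 1 (mod 29988). Apply the extended Euclidean algorithm:
29988 = 2306*13 + 10
13 = 1*10 + 3
10 = 3*3 + 1
3 = 3*1 + 0
Back-substitute:
1 = 10 − 3·3
1 = −3·13 + 4·10
1 = 4·29988 − 9227·13
So 13·(-9227) ≡ 1 (mod 29988), hence d ≡ -9227 ≡ 20761 (mod 29988).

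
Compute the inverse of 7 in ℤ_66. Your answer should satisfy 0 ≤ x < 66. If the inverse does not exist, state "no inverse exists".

gcd(66, 7) by repeated division:
66 = 9*7 + 3
7 = 2*3 + 1
3 = 3*1 + 0
Since gcd(7, 66) = 1, back-substitute to write 1 as a combination:
1 = 7 − 2·3
1 = −2·66 + 19·7
So 7·19 ≡ 1 (mod 66).

19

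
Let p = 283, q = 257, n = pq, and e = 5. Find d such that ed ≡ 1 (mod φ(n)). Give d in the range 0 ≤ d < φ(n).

φ(n) = (p−1)(q−1) = 282·256 = 72192.
Need d with 5·d ≡ 1 (mod 72192). Apply the extended Euclidean algorithm:
72192 = 14438×5 + 2
5 = 2×2 + 1
2 = 2×1 + 0
Back-substitute:
1 = 5 − 2·2
1 = −2·72192 + 28877·5
So 5·28877 ≡ 1 (mod 72192), hence d = 28877.

28877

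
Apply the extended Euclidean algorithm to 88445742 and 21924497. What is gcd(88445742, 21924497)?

7

Repeated division:
88445742 = 4*21924497 + 747754
21924497 = 29*747754 + 239631
747754 = 3*239631 + 28861
239631 = 8*28861 + 8743
28861 = 3*8743 + 2632
8743 = 3*2632 + 847
2632 = 3*847 + 91
847 = 9*91 + 28
91 = 3*28 + 7
28 = 4*7 + 0
gcd(88445742, 21924497) = 7.
Express as a combination:
7 = 91 − 3·28
7 = −3·847 + 28·91
7 = 28·2632 − 87·847
7 = −87·8743 + 289·2632
7 = 289·28861 − 954·8743
7 = −954·239631 + 7921·28861
7 = 7921·747754 − 24717·239631
7 = −24717·21924497 + 724714·747754
7 = 724714·88445742 − 2923573·21924497
So 7 = (724714)·88445742 + (-2923573)·21924497.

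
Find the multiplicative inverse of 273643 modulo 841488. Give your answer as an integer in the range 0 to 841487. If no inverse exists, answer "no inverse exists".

Run Euclid on (841488, 273643):
841488 = 3×273643 + 20559
273643 = 13×20559 + 6376
20559 = 3×6376 + 1431
6376 = 4×1431 + 652
1431 = 2×652 + 127
652 = 5×127 + 17
127 = 7×17 + 8
17 = 2×8 + 1
8 = 8×1 + 0
The gcd is 1. Working backward:
1 = 17 − 2·8
1 = −2·127 + 15·17
1 = 15·652 − 77·127
1 = −77·1431 + 169·652
1 = 169·6376 − 753·1431
1 = −753·20559 + 2428·6376
1 = 2428·273643 − 32317·20559
1 = −32317·841488 + 99379·273643
So 273643·99379 ≡ 1 (mod 841488).

99379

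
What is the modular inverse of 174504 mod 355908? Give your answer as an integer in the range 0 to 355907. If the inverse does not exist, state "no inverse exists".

Euclidean algorithm on 355908, 174504:
355908 = 2·174504 + 6900
174504 = 25·6900 + 2004
6900 = 3·2004 + 888
2004 = 2·888 + 228
888 = 3·228 + 204
228 = 1·204 + 24
204 = 8·24 + 12
24 = 2·12 + 0
Since gcd = 12 > 1, 174504 is not a unit mod 355908.

no inverse exists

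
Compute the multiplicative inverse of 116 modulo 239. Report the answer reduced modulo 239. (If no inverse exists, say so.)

gcd(239, 116) by repeated division:
239 = 2·116 + 7
116 = 16·7 + 4
7 = 1·4 + 3
4 = 1·3 + 1
3 = 3·1 + 0
Since gcd(116, 239) = 1, back-substitute to write 1 as a combination:
1 = 4 − 3
1 = −7 + 2·4
1 = 2·116 − 33·7
1 = −33·239 + 68·116
So 116·68 ≡ 1 (mod 239).

68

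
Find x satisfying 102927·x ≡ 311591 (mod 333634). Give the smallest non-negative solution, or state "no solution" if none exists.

265307

First find gcd(102927, 333634):
333634 = 3·102927 + 24853
102927 = 4·24853 + 3515
24853 = 7·3515 + 248
3515 = 14·248 + 43
248 = 5·43 + 33
43 = 1·33 + 10
33 = 3·10 + 3
10 = 3·3 + 1
3 = 3·1 + 0
gcd = 1, so a unique solution mod 333634 exists.
Back-substitute for the Bézout coefficients:
1 = 10 − 3·3
1 = −3·33 + 10·10
1 = 10·43 − 13·33
1 = −13·248 + 75·43
1 = 75·3515 − 1063·248
1 = −1063·24853 + 7516·3515
1 = 7516·102927 − 31127·24853
1 = −31127·333634 + 100897·102927
So 102927·(100897) ≡ 1 (mod 333634), giving 102927⁻¹ ≡ 100897.
x ≡ 102927⁻¹·311591 ≡ 100897·311591 ≡ 265307 (mod 333634).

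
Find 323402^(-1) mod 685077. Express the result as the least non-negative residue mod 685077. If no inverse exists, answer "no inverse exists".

127124

Run Euclid on (685077, 323402):
685077 = 2·323402 + 38273
323402 = 8·38273 + 17218
38273 = 2·17218 + 3837
17218 = 4·3837 + 1870
3837 = 2·1870 + 97
1870 = 19·97 + 27
97 = 3·27 + 16
27 = 1·16 + 11
16 = 1·11 + 5
11 = 2·5 + 1
5 = 5·1 + 0
gcd = 1, so the inverse exists. Back-substitute:
1 = 11 − 2·5
1 = −2·16 + 3·11
1 = 3·27 − 5·16
1 = −5·97 + 18·27
1 = 18·1870 − 347·97
1 = −347·3837 + 712·1870
1 = 712·17218 − 3195·3837
1 = −3195·38273 + 7102·17218
1 = 7102·323402 − 60011·38273
1 = −60011·685077 + 127124·323402
So 323402·127124 ≡ 1 (mod 685077).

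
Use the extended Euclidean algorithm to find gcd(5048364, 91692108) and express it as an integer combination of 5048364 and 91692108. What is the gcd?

Apply Euclid's algorithm to 91692108 and 5048364:
91692108 = 18·5048364 + 821556
5048364 = 6·821556 + 119028
821556 = 6·119028 + 107388
119028 = 1·107388 + 11640
107388 = 9·11640 + 2628
11640 = 4·2628 + 1128
2628 = 2·1128 + 372
1128 = 3·372 + 12
372 = 31·12 + 0
gcd(5048364, 91692108) = 12.
Back-substituting:
12 = 1128 − 3·372
12 = −3·2628 + 7·1128
12 = 7·11640 − 31·2628
12 = −31·107388 + 286·11640
12 = 286·119028 − 317·107388
12 = −317·821556 + 2188·119028
12 = 2188·5048364 − 13445·821556
12 = −13445·91692108 + 244198·5048364
So 12 = (-13445)·91692108 + (244198)·5048364.

12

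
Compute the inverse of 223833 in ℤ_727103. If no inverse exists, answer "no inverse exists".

Run Euclid on (727103, 223833):
727103 = 3*223833 + 55604
223833 = 4*55604 + 1417
55604 = 39*1417 + 341
1417 = 4*341 + 53
341 = 6*53 + 23
53 = 2*23 + 7
23 = 3*7 + 2
7 = 3*2 + 1
2 = 2*1 + 0
Since gcd(223833, 727103) = 1, back-substitute to write 1 as a combination:
1 = 7 − 3·2
1 = −3·23 + 10·7
1 = 10·53 − 23·23
1 = −23·341 + 148·53
1 = 148·1417 − 615·341
1 = −615·55604 + 24133·1417
1 = 24133·223833 − 97147·55604
1 = −97147·727103 + 315574·223833
So 223833·315574 ≡ 1 (mod 727103).

315574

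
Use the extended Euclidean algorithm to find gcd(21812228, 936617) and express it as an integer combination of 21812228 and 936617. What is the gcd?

1

Repeated division:
21812228 = 23×936617 + 270037
936617 = 3×270037 + 126506
270037 = 2×126506 + 17025
126506 = 7×17025 + 7331
17025 = 2×7331 + 2363
7331 = 3×2363 + 242
2363 = 9×242 + 185
242 = 1×185 + 57
185 = 3×57 + 14
57 = 4×14 + 1
14 = 14×1 + 0
gcd(21812228, 936617) = 1.
Working backward:
1 = 57 − 4·14
1 = −4·185 + 13·57
1 = 13·242 − 17·185
1 = −17·2363 + 166·242
1 = 166·7331 − 515·2363
1 = −515·17025 + 1196·7331
1 = 1196·126506 − 8887·17025
1 = −8887·270037 + 18970·126506
1 = 18970·936617 − 65797·270037
1 = −65797·21812228 + 1532301·936617
So 1 = (-65797)·21812228 + (1532301)·936617.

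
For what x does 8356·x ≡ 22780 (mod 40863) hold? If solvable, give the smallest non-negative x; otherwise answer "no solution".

26371

First find gcd(8356, 40863):
40863 = 4·8356 + 7439
8356 = 1·7439 + 917
7439 = 8·917 + 103
917 = 8·103 + 93
103 = 1·93 + 10
93 = 9·10 + 3
10 = 3·3 + 1
3 = 3·1 + 0
gcd = 1, so a unique solution mod 40863 exists.
Back-substitute for the Bézout coefficients:
1 = 10 − 3·3
1 = −3·93 + 28·10
1 = 28·103 − 31·93
1 = −31·917 + 276·103
1 = 276·7439 − 2239·917
1 = −2239·8356 + 2515·7439
1 = 2515·40863 − 12299·8356
So 8356·(-12299) ≡ 1 (mod 40863), giving 8356⁻¹ ≡ 28564.
x ≡ 8356⁻¹·22780 ≡ 28564·22780 ≡ 26371 (mod 40863).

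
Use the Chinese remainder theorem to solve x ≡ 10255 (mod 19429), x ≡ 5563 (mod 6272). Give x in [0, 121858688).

95678651

Write x = 10255 + 19429·k. Then 19429·k ≡ 5563 − 10255 ≡ 1580 (mod 6272).
Need 19429⁻¹ mod 6272. Extended Euclid on (6272, 613):
6272 = 10*613 + 142
613 = 4*142 + 45
142 = 3*45 + 7
45 = 6*7 + 3
7 = 2*3 + 1
3 = 3*1 + 0
Back-substitute:
1 = 7 − 2·3
1 = −2·45 + 13·7
1 = 13·142 − 41·45
1 = −41·613 + 177·142
1 = 177·6272 − 1811·613
19429⁻¹ ≡ 4461 (mod 6272), so k ≡ 4461·1580 ≡ 4924 (mod 6272).
x = 10255 + 19429·4924 = 95678651.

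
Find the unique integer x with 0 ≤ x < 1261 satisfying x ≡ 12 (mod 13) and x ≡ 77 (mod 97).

77

Write x = 12 + 13·k. Then 13·k ≡ 77 − 12 ≡ 65 (mod 97).
Need 13⁻¹ mod 97. Extended Euclid on (97, 13):
97 = 7×13 + 6
13 = 2×6 + 1
6 = 6×1 + 0
Back-substitute:
1 = 13 − 2·6
1 = −2·97 + 15·13
13⁻¹ ≡ 15 (mod 97), so k ≡ 15·65 ≡ 5 (mod 97).
x = 12 + 13·5 = 77.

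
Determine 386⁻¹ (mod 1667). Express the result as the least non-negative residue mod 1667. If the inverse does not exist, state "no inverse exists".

Apply the Euclidean algorithm to 1667 and 386:
1667 = 4×386 + 123
386 = 3×123 + 17
123 = 7×17 + 4
17 = 4×4 + 1
4 = 4×1 + 0
gcd = 1, so the inverse exists. Back-substitute:
1 = 17 − 4·4
1 = −4·123 + 29·17
1 = 29·386 − 91·123
1 = −91·1667 + 393·386
So 386·393 ≡ 1 (mod 1667).

393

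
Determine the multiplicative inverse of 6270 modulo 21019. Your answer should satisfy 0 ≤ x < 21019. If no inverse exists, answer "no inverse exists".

942

Extended Euclidean algorithm:
21019 = 3×6270 + 2209
6270 = 2×2209 + 1852
2209 = 1×1852 + 357
1852 = 5×357 + 67
357 = 5×67 + 22
67 = 3×22 + 1
22 = 22×1 + 0
gcd = 1, so the inverse exists. Back-substitute:
1 = 67 − 3·22
1 = −3·357 + 16·67
1 = 16·1852 − 83·357
1 = −83·2209 + 99·1852
1 = 99·6270 − 281·2209
1 = −281·21019 + 942·6270
So 6270·942 ≡ 1 (mod 21019).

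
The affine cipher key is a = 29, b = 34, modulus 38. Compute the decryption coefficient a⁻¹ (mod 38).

21

gcd(38, 29) by repeated division:
38 = 1×29 + 9
29 = 3×9 + 2
9 = 4×2 + 1
2 = 2×1 + 0
gcd = 1, so the inverse exists. Back-substitute:
1 = 9 − 4·2
1 = −4·29 + 13·9
1 = 13·38 − 17·29
So 29·(-17) ≡ 1 (mod 38), and -17 ≡ 21 (mod 38).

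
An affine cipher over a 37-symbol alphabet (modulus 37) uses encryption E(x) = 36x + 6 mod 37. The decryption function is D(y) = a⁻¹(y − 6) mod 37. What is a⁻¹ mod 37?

36

Apply the Euclidean algorithm to 37 and 36:
37 = 1*36 + 1
36 = 36*1 + 0
gcd = 1, so the inverse exists. Back-substitute:
1 = 37 − 36
Hence 36⁻¹ ≡ -1 ≡ 36 (mod 37).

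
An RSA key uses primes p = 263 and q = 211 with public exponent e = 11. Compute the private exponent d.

φ(n) = (p−1)(q−1) = 262·210 = 55020.
Need d with 11·d ≡ 1 (mod 55020). Apply the extended Euclidean algorithm:
55020 = 5001*11 + 9
11 = 1*9 + 2
9 = 4*2 + 1
2 = 2*1 + 0
Back-substitute:
1 = 9 − 4·2
1 = −4·11 + 5·9
1 = 5·55020 − 25009·11
So 11·(-25009) ≡ 1 (mod 55020), hence d ≡ -25009 ≡ 30011 (mod 55020).

30011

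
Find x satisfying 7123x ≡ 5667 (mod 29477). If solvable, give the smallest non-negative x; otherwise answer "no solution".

18950

First find gcd(7123, 29477):
29477 = 4×7123 + 985
7123 = 7×985 + 228
985 = 4×228 + 73
228 = 3×73 + 9
73 = 8×9 + 1
9 = 9×1 + 0
gcd = 1, so a unique solution mod 29477 exists.
Back-substitute for the Bézout coefficients:
1 = 73 − 8·9
1 = −8·228 + 25·73
1 = 25·985 − 108·228
1 = −108·7123 + 781·985
1 = 781·29477 − 3232·7123
So 7123·(-3232) ≡ 1 (mod 29477), giving 7123⁻¹ ≡ 26245.
x ≡ 7123⁻¹·5667 ≡ 26245·5667 ≡ 18950 (mod 29477).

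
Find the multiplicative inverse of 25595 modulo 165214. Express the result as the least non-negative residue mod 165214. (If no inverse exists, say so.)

156119

Run Euclid on (165214, 25595):
165214 = 6·25595 + 11644
25595 = 2·11644 + 2307
11644 = 5·2307 + 109
2307 = 21·109 + 18
109 = 6·18 + 1
18 = 18·1 + 0
The gcd is 1. Working backward:
1 = 109 − 6·18
1 = −6·2307 + 127·109
1 = 127·11644 − 641·2307
1 = −641·25595 + 1409·11644
1 = 1409·165214 − 9095·25595
Hence 25595⁻¹ ≡ -9095 ≡ 156119 (mod 165214).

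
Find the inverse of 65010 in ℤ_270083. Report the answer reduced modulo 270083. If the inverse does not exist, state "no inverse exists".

Euclidean algorithm on 270083, 65010:
270083 = 4×65010 + 10043
65010 = 6×10043 + 4752
10043 = 2×4752 + 539
4752 = 8×539 + 440
539 = 1×440 + 99
440 = 4×99 + 44
99 = 2×44 + 11
44 = 4×11 + 0
gcd(65010, 270083) = 11 ≠ 1, so 65010 has no multiplicative inverse modulo 270083.

no inverse exists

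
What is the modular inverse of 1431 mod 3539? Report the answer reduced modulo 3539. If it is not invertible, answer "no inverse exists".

2436

Extended Euclidean algorithm:
3539 = 2·1431 + 677
1431 = 2·677 + 77
677 = 8·77 + 61
77 = 1·61 + 16
61 = 3·16 + 13
16 = 1·13 + 3
13 = 4·3 + 1
3 = 3·1 + 0
The gcd is 1. Working backward:
1 = 13 − 4·3
1 = −4·16 + 5·13
1 = 5·61 − 19·16
1 = −19·77 + 24·61
1 = 24·677 − 211·77
1 = −211·1431 + 446·677
1 = 446·3539 − 1103·1431
Thus 1431·(-1103) ≡ 1 (mod 3539); reducing, -1103 mod 3539 = 2436.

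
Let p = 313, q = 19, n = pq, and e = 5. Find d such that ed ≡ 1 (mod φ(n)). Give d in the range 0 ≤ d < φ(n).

φ(n) = (p−1)(q−1) = 312·18 = 5616.
Need d with 5·d ≡ 1 (mod 5616). Apply the extended Euclidean algorithm:
5616 = 1123·5 + 1
5 = 5·1 + 0
Back-substitute:
1 = 5616 − 1123·5
So 5·(-1123) ≡ 1 (mod 5616), hence d ≡ -1123 ≡ 4493 (mod 5616).

4493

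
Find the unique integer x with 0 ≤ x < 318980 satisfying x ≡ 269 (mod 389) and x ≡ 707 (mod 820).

Write x = 269 + 389·k. Then 389·k ≡ 707 − 269 ≡ 438 (mod 820).
Need 389⁻¹ mod 820. Extended Euclid on (820, 389):
820 = 2*389 + 42
389 = 9*42 + 11
42 = 3*11 + 9
11 = 1*9 + 2
9 = 4*2 + 1
2 = 2*1 + 0
Back-substitute:
1 = 9 − 4·2
1 = −4·11 + 5·9
1 = 5·42 − 19·11
1 = −19·389 + 176·42
1 = 176·820 − 371·389
389⁻¹ ≡ 449 (mod 820), so k ≡ 449·438 ≡ 682 (mod 820).
x = 269 + 389·682 = 265567.

265567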